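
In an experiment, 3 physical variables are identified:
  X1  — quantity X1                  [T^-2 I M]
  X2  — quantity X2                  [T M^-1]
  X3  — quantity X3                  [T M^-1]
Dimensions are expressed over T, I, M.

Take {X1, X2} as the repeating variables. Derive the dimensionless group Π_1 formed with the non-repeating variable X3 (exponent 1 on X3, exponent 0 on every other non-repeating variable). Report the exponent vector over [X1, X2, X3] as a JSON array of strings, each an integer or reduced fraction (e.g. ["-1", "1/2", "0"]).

Exponent matrix [T,I,M] × [X1,X2,X3]:
  T: [-2  1  1]
  I: [ 1  0  0]
  M: [ 1 -1 -1]
Echelon form has 2 nonzero rows (pivots: X1,X2)
Pivot set = {X1,X2}, free = {X3}
RREF:
  r0: [   1    0    0]
  r1: [   0    1    1]
  r2: [   0    0    0]
Fix exponent of X3 at 1; solve each RREF row for its pivot's exponent:
  r0: exp(X1) + (0)·1 = 0 ⇒ exp(X1) = 0
  r1: exp(X2) + (1)·1 = 0 ⇒ exp(X2) = -1
Π_1 = X2^-1 · X3

["0", "-1", "1"]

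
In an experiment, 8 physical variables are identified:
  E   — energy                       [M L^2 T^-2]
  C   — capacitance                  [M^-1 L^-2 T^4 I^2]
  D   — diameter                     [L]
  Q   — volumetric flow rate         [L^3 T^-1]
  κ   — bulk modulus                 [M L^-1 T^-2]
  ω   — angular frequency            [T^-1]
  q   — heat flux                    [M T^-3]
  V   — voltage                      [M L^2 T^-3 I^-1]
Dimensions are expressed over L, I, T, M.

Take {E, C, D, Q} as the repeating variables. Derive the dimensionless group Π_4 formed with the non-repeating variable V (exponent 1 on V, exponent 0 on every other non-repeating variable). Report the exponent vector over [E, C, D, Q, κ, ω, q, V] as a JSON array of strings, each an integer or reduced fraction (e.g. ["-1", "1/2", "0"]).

["-1/2", "1/2", "0", "0", "0", "0", "0", "1"]

Write exponents as rows L,I,T,M / cols E,C,D,Q,κ,ω,q,V:
  L: [ 2 -2  1  3 -1  0  0  2]
  I: [ 0  2  0  0  0  0  0 -1]
  T: [-2  4  0 -1 -2 -1 -3 -3]
  M: [ 1 -1  0  0  1  0  1  1]
Row reduction gives pivot columns E,C,D,Q; rank = 4
Pivot set = {E,C,D,Q}, free = {κ,ω,q,V}
RREF:
  r0: [   1    0    0    0    1    0    1  1/2]
  r1: [   0    1    0    0    0    0    0 -1/2]
  r2: [   0    0    1    0   -3   -3   -5    0]
  r3: [   0    0    0    1    0    1    1    0]
Fix exponent of V at 1, κ at 0, ω at 0, q at 0; solve each RREF row for its pivot's exponent:
  r0: exp(E) + (1/2)·1 = 0 ⇒ exp(E) = -1/2
  r1: exp(C) + (-1/2)·1 = 0 ⇒ exp(C) = 1/2
  r2: exp(D) + (0)·1 = 0 ⇒ exp(D) = 0
  r3: exp(Q) + (0)·1 = 0 ⇒ exp(Q) = 0
Π_4 = E^(-1/2) · C^(1/2) · V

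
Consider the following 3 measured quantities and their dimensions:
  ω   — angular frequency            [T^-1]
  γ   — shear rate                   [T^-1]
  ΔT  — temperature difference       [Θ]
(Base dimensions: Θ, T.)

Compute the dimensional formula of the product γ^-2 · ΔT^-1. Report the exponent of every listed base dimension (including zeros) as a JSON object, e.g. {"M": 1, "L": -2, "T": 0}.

Exponent matrix [Θ,T] × [ω,γ,ΔT]:
  Θ: [ 0  0  1]
  T: [-1 -1  0]
  [Θ]: (-2)·0+(-1)·1 = -1
  [T]: (-2)·-1+(-1)·0 = 2
⇒ Θ^-1 T^2

{"Θ": -1, "T": 2}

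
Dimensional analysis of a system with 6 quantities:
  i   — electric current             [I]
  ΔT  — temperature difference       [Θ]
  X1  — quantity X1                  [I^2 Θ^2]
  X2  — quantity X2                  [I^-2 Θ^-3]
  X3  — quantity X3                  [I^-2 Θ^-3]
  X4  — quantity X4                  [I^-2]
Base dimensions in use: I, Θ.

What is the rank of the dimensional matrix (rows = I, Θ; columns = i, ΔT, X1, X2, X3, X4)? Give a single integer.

2

Exponent matrix [I,Θ] × [i,ΔT,X1,X2,X3,X4]:
  I: [ 1  0  2 -2 -2 -2]
  Θ: [ 0  1  2 -3 -3  0]
Echelon form has 2 nonzero rows (pivots: i,ΔT)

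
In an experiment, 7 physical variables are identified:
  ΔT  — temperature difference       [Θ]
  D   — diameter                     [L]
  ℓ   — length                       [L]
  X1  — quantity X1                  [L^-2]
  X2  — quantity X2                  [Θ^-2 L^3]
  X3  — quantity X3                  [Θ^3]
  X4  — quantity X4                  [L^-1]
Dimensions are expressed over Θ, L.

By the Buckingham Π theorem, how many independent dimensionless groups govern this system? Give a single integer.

5

Write exponents as rows Θ,L / cols ΔT,D,ℓ,X1,X2,X3,X4:
  Θ: [ 1  0  0  0 -2  3  0]
  L: [ 0  1  1 -2  3  0 -1]
Row reduction gives pivot columns ΔT,D; rank = 2
n=7, r=2 ⇒ 5 dimensionless groups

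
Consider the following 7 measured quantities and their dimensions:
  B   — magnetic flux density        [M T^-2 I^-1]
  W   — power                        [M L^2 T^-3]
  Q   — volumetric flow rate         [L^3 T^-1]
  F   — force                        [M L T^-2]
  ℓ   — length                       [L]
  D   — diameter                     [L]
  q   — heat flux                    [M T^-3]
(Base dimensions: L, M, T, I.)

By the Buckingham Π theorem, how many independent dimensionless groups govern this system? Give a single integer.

3

Write exponents as rows L,M,T,I / cols B,W,Q,F,ℓ,D,q:
  L: [ 0  2  3  1  1  1  0]
  M: [ 1  1  0  1  0  0  1]
  T: [-2 -3 -1 -2  0  0 -3]
  I: [-1  0  0  0  0  0  0]
Echelon form has 4 nonzero rows (pivots: B,W,Q,F)
7 vars − rank 4 = 3 Π groups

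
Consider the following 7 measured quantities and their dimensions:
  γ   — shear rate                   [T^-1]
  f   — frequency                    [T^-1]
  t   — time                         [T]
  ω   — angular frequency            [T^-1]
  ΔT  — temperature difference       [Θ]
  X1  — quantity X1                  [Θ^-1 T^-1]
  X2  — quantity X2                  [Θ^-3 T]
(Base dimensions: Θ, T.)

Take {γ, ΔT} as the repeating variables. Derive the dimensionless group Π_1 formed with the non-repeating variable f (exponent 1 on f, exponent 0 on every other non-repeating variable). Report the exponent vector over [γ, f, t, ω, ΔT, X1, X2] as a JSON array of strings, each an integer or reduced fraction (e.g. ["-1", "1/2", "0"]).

["-1", "1", "0", "0", "0", "0", "0"]

Write exponents as rows Θ,T / cols γ,f,t,ω,ΔT,X1,X2:
  Θ: [ 0  0  0  0  1 -1 -3]
  T: [-1 -1  1 -1  0 -1  1]
Row reduction gives pivot columns γ,ΔT; rank = 2
Repeat: γ,ΔT; free: f,t,ω,X1,X2
RREF:
  r0: [   1    1   -1    1    0    1   -1]
  r1: [   0    0    0    0    1   -1   -3]
Fix exponent of f at 1, t at 0, ω at 0, X1 at 0, X2 at 0; solve each RREF row for its pivot's exponent:
  r0: exp(γ) + (1)·1 = 0 ⇒ exp(γ) = -1
  r1: exp(ΔT) + (0)·1 = 0 ⇒ exp(ΔT) = 0
Π_1 = γ^-1 · f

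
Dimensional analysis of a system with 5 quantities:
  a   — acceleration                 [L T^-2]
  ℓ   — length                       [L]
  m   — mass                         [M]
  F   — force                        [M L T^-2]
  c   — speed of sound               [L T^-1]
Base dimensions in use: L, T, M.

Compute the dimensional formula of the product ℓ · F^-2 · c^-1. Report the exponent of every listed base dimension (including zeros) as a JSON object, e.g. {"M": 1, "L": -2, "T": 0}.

{"L": -2, "T": 5, "M": -2}

Dimensional matrix (L×T×M by a×ℓ×m×F×c):
  L: [ 1  1  0  1  1]
  T: [-2  0  0 -2 -1]
  M: [ 0  0  1  1  0]
  [L]: (1)·1+(-2)·1+(-1)·1 = -2
  [T]: (1)·0+(-2)·-2+(-1)·-1 = 5
  [M]: (1)·0+(-2)·1+(-1)·0 = -2
⇒ L^-2 T^5 M^-2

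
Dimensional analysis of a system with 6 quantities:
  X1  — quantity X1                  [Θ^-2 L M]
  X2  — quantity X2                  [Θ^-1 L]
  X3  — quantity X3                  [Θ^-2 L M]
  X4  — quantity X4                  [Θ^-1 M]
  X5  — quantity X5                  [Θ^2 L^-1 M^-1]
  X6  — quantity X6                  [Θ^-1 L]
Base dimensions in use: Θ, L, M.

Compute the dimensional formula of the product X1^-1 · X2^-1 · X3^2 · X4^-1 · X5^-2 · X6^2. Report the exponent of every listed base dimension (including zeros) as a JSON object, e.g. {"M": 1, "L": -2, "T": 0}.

{"Θ": -6, "L": 4, "M": 2}

Exponent matrix [Θ,L,M] × [X1,X2,X3,X4,X5,X6]:
  Θ: [-2 -1 -2 -1  2 -1]
  L: [ 1  1  1  0 -1  1]
  M: [ 1  0  1  1 -1  0]
  [Θ]: (-1)·-2+(-1)·-1+(2)·-2+(-1)·-1+(-2)·2+(2)·-1 = -6
  [L]: (-1)·1+(-1)·1+(2)·1+(-1)·0+(-2)·-1+(2)·1 = 4
  [M]: (-1)·1+(-1)·0+(2)·1+(-1)·1+(-2)·-1+(2)·0 = 2
⇒ Θ^-6 L^4 M^2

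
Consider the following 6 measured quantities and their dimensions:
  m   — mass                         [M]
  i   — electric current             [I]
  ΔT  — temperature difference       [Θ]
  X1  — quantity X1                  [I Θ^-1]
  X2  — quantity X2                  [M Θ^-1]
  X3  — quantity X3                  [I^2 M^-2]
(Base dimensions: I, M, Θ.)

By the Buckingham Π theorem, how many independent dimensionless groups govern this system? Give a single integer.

3

Dimensional matrix (I×M×Θ by m×i×ΔT×X1×X2×X3):
  I: [ 0  1  0  1  0  2]
  M: [ 1  0  0  0  1 -2]
  Θ: [ 0  0  1 -1 -1  0]
Row reduction gives pivot columns m,i,ΔT; rank = 3
Π count = n − r = 6 − 3 = 3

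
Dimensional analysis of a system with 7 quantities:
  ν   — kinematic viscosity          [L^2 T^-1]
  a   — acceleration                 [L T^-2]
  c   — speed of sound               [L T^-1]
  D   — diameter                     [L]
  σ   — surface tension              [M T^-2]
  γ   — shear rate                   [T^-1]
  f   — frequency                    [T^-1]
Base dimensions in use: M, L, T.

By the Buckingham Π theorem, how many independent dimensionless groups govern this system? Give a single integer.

Exponent matrix [M,L,T] × [ν,a,c,D,σ,γ,f]:
  M: [ 0  0  0  0  1  0  0]
  L: [ 2  1  1  1  0  0  0]
  T: [-1 -2 -1  0 -2 -1 -1]
Echelon form has 3 nonzero rows (pivots: ν,a,σ)
Π count = n − r = 7 − 3 = 4

4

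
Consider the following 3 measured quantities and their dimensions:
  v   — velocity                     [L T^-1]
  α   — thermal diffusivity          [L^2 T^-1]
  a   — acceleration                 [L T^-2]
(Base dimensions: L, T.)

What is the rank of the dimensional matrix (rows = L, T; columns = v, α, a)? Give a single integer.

Exponent matrix [L,T] × [v,α,a]:
  L: [ 1  2  1]
  T: [-1 -1 -2]
Row reduction gives pivot columns v,α; rank = 2

2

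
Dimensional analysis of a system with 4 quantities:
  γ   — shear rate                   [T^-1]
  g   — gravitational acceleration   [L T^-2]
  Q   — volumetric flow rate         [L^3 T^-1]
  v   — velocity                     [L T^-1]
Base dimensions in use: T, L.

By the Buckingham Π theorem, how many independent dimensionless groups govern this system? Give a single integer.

Write exponents as rows T,L / cols γ,g,Q,v:
  T: [-1 -2 -1 -1]
  L: [ 0  1  3  1]
RREF → pivots at {γ,g} ⇒ r = 2
Π count = n − r = 4 − 2 = 2

2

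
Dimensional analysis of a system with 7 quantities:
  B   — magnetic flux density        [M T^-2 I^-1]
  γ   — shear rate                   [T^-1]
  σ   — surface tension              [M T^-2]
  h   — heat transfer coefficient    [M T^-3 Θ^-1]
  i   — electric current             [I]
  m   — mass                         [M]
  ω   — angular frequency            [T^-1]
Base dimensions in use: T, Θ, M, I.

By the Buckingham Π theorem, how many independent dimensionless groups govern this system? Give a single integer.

Exponent matrix [T,Θ,M,I] × [B,γ,σ,h,i,m,ω]:
  T: [-2 -1 -2 -3  0  0 -1]
  Θ: [ 0  0  0 -1  0  0  0]
  M: [ 1  0  1  1  0  1  0]
  I: [-1  0  0  0  1  0  0]
Row reduction gives pivot columns B,γ,σ,h; rank = 4
Π count = n − r = 7 − 4 = 3

3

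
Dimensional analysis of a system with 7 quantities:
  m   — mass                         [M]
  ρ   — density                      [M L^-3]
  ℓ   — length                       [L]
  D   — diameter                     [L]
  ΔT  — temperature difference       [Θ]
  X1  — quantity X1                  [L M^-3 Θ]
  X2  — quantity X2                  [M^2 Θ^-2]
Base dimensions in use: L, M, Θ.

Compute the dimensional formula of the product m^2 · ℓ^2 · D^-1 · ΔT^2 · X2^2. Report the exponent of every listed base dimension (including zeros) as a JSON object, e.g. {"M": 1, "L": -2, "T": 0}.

Exponent matrix [L,M,Θ] × [m,ρ,ℓ,D,ΔT,X1,X2]:
  L: [ 0 -3  1  1  0  1  0]
  M: [ 1  1  0  0  0 -3  2]
  Θ: [ 0  0  0  0  1  1 -2]
  [L]: (2)·0+(2)·1+(-1)·1+(2)·0+(2)·0 = 1
  [M]: (2)·1+(2)·0+(-1)·0+(2)·0+(2)·2 = 6
  [Θ]: (2)·0+(2)·0+(-1)·0+(2)·1+(2)·-2 = -2
⇒ L M^6 Θ^-2

{"L": 1, "M": 6, "Θ": -2}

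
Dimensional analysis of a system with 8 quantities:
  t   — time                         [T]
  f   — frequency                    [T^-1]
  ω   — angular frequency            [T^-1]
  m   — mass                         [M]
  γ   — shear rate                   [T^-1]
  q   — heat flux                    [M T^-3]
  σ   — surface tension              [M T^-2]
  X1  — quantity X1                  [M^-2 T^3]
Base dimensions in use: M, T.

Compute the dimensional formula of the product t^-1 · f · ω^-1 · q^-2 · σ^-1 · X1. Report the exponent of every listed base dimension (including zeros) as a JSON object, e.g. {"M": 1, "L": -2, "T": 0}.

Dimensional matrix (M×T by t×f×ω×m×γ×q×σ×X1):
  M: [ 0  0  0  1  0  1  1 -2]
  T: [ 1 -1 -1  0 -1 -3 -2  3]
  [M]: (-1)·0+(1)·0+(-1)·0+(-2)·1+(-1)·1+(1)·-2 = -5
  [T]: (-1)·1+(1)·-1+(-1)·-1+(-2)·-3+(-1)·-2+(1)·3 = 10
⇒ M^-5 T^10

{"M": -5, "T": 10}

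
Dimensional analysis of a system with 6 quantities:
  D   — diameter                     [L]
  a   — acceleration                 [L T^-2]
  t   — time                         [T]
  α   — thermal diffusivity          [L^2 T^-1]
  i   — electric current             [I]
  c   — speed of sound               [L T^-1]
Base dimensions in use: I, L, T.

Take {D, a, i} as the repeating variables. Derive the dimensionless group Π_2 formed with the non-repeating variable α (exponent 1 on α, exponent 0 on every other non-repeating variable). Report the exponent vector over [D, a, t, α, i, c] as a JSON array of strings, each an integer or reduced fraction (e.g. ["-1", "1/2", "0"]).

["-3/2", "-1/2", "0", "1", "0", "0"]

Write exponents as rows I,L,T / cols D,a,t,α,i,c:
  I: [ 0  0  0  0  1  0]
  L: [ 1  1  0  2  0  1]
  T: [ 0 -2  1 -1  0 -1]
Echelon form has 3 nonzero rows (pivots: D,a,i)
Pivot set = {D,a,i}, free = {t,α,c}
RREF:
  r0: [   1    0  1/2  3/2    0  1/2]
  r1: [   0    1 -1/2  1/2    0  1/2]
  r2: [   0    0    0    0    1    0]
Fix exponent of α at 1, t at 0, c at 0; solve each RREF row for its pivot's exponent:
  r0: exp(D) + (3/2)·1 = 0 ⇒ exp(D) = -3/2
  r1: exp(a) + (1/2)·1 = 0 ⇒ exp(a) = -1/2
  r2: exp(i) + (0)·1 = 0 ⇒ exp(i) = 0
Π_2 = D^(-3/2) · a^(-1/2) · α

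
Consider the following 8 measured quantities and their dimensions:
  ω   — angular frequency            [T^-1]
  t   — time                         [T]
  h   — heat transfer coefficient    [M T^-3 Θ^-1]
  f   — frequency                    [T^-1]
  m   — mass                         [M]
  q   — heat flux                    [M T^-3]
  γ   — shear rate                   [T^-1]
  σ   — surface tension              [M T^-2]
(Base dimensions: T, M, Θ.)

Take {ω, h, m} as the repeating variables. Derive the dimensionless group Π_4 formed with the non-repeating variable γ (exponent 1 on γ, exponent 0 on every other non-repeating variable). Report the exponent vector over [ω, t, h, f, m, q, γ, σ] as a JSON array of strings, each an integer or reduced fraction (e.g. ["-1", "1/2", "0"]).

Dimensional matrix (T×M×Θ by ω×t×h×f×m×q×γ×σ):
  T: [-1  1 -3 -1  0 -3 -1 -2]
  M: [ 0  0  1  0  1  1  0  1]
  Θ: [ 0  0 -1  0  0  0  0  0]
Echelon form has 3 nonzero rows (pivots: ω,h,m)
Pivot set = {ω,h,m}, free = {t,f,q,γ,σ}
RREF:
  r0: [   1   -1    0    1    0    3    1    2]
  r1: [   0    0    1    0    0    0    0    0]
  r2: [   0    0    0    0    1    1    0    1]
Fix exponent of γ at 1, t at 0, f at 0, q at 0, σ at 0; solve each RREF row for its pivot's exponent:
  r0: exp(ω) + (1)·1 = 0 ⇒ exp(ω) = -1
  r1: exp(h) + (0)·1 = 0 ⇒ exp(h) = 0
  r2: exp(m) + (0)·1 = 0 ⇒ exp(m) = 0
Π_4 = ω^-1 · γ

["-1", "0", "0", "0", "0", "0", "1", "0"]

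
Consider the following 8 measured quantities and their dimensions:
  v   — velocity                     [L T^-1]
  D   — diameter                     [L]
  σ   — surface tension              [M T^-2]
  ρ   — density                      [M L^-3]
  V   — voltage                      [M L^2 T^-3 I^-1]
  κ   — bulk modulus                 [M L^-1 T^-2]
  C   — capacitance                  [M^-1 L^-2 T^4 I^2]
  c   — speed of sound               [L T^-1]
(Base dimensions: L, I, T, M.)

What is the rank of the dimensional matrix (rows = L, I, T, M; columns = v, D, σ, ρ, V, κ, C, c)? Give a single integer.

Exponent matrix [L,I,T,M] × [v,D,σ,ρ,V,κ,C,c]:
  L: [ 1  1  0 -3  2 -1 -2  1]
  I: [ 0  0  0  0 -1  0  2  0]
  T: [-1  0 -2  0 -3 -2  4 -1]
  M: [ 0  0  1  1  1  1 -1  0]
Echelon form has 4 nonzero rows (pivots: v,D,σ,V)

4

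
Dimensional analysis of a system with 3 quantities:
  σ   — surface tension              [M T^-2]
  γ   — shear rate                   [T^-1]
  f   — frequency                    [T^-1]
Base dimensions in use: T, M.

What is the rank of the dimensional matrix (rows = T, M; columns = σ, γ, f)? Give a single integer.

2

Write exponents as rows T,M / cols σ,γ,f:
  T: [-2 -1 -1]
  M: [ 1  0  0]
Echelon form has 2 nonzero rows (pivots: σ,γ)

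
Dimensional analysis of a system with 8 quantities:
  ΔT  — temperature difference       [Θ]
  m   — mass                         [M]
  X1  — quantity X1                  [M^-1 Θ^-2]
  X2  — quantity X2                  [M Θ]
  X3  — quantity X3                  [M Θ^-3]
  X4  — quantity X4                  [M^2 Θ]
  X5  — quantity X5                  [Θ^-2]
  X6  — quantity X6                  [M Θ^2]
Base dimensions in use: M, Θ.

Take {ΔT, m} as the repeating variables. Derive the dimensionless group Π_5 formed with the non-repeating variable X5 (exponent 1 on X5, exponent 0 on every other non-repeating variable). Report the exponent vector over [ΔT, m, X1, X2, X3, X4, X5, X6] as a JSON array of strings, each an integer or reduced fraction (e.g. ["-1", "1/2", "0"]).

Dimensional matrix (M×Θ by ΔT×m×X1×X2×X3×X4×X5×X6):
  M: [ 0  1 -1  1  1  2  0  1]
  Θ: [ 1  0 -2  1 -3  1 -2  2]
Row reduction gives pivot columns ΔT,m; rank = 2
Pivot set = {ΔT,m}, free = {X1,X2,X3,X4,X5,X6}
RREF:
  r0: [   1    0   -2    1   -3    1   -2    2]
  r1: [   0    1   -1    1    1    2    0    1]
Fix exponent of X5 at 1, X1 at 0, X2 at 0, X3 at 0, X4 at 0, X6 at 0; solve each RREF row for its pivot's exponent:
  r0: exp(ΔT) + (-2)·1 = 0 ⇒ exp(ΔT) = 2
  r1: exp(m) + (0)·1 = 0 ⇒ exp(m) = 0
Π_5 = ΔT^2 · X5

["2", "0", "0", "0", "0", "0", "1", "0"]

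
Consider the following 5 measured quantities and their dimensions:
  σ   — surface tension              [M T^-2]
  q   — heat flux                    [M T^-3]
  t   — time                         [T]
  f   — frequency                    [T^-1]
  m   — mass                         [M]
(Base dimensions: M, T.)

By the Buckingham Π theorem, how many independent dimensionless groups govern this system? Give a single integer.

Exponent matrix [M,T] × [σ,q,t,f,m]:
  M: [ 1  1  0  0  1]
  T: [-2 -3  1 -1  0]
Echelon form has 2 nonzero rows (pivots: σ,q)
5 vars − rank 2 = 3 Π groups

3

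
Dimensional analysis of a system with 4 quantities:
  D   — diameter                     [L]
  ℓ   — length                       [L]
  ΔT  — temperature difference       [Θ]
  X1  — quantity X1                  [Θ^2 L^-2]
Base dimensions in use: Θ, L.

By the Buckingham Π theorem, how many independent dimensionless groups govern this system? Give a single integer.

Dimensional matrix (Θ×L by D×ℓ×ΔT×X1):
  Θ: [ 0  0  1  2]
  L: [ 1  1  0 -2]
Row reduction gives pivot columns D,ΔT; rank = 2
Π count = n − r = 4 − 2 = 2

2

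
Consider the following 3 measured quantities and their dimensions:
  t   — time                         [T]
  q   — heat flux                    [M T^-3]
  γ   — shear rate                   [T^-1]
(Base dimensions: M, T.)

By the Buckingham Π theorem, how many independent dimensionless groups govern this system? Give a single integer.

Dimensional matrix (M×T by t×q×γ):
  M: [ 0  1  0]
  T: [ 1 -3 -1]
Echelon form has 2 nonzero rows (pivots: t,q)
Π count = n − r = 3 − 2 = 1

1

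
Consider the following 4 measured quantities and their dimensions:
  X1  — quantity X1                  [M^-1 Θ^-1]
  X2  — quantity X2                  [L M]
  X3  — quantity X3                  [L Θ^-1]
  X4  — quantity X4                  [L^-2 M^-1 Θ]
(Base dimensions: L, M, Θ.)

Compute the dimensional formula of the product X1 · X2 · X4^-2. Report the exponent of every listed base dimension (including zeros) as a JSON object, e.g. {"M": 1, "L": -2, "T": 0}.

{"L": 5, "M": 2, "Θ": -3}

Write exponents as rows L,M,Θ / cols X1,X2,X3,X4:
  L: [ 0  1  1 -2]
  M: [-1  1  0 -1]
  Θ: [-1  0 -1  1]
  [L]: (1)·0+(1)·1+(-2)·-2 = 5
  [M]: (1)·-1+(1)·1+(-2)·-1 = 2
  [Θ]: (1)·-1+(1)·0+(-2)·1 = -3
⇒ L^5 M^2 Θ^-3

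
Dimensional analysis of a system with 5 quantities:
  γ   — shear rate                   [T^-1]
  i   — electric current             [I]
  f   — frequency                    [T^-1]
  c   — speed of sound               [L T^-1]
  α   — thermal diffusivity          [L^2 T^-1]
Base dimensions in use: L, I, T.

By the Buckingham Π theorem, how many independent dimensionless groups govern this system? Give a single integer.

Dimensional matrix (L×I×T by γ×i×f×c×α):
  L: [ 0  0  0  1  2]
  I: [ 0  1  0  0  0]
  T: [-1  0 -1 -1 -1]
Row reduction gives pivot columns γ,i,c; rank = 3
5 vars − rank 3 = 2 Π groups

2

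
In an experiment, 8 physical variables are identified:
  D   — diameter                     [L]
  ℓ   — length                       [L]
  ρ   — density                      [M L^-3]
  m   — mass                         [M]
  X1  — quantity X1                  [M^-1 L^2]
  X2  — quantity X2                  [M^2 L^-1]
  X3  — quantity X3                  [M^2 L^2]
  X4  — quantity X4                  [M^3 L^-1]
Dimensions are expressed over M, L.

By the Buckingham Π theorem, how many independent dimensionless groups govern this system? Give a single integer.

Exponent matrix [M,L] × [D,ℓ,ρ,m,X1,X2,X3,X4]:
  M: [ 0  0  1  1 -1  2  2  3]
  L: [ 1  1 -3  0  2 -1  2 -1]
RREF → pivots at {D,ρ} ⇒ r = 2
8 vars − rank 2 = 6 Π groups

6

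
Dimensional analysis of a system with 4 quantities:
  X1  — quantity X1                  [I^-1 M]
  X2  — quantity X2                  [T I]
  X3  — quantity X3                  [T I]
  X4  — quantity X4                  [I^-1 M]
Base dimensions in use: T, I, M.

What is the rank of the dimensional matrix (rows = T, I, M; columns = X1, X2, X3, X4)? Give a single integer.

Write exponents as rows T,I,M / cols X1,X2,X3,X4:
  T: [ 0  1  1  0]
  I: [-1  1  1 -1]
  M: [ 1  0  0  1]
Row reduction gives pivot columns X1,X2; rank = 2

2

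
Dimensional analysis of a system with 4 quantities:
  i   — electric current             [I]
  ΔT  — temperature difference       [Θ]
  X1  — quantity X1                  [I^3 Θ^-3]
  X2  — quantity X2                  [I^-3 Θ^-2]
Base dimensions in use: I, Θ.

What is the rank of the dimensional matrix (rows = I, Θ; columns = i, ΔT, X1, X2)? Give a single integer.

2

Exponent matrix [I,Θ] × [i,ΔT,X1,X2]:
  I: [ 1  0  3 -3]
  Θ: [ 0  1 -3 -2]
RREF → pivots at {i,ΔT} ⇒ r = 2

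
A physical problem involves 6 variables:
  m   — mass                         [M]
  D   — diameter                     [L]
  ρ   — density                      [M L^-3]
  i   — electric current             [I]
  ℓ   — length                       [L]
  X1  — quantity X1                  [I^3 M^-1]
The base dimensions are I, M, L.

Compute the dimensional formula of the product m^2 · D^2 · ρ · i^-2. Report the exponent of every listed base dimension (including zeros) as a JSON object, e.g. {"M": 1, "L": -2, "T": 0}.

{"I": -2, "M": 3, "L": -1}

Write exponents as rows I,M,L / cols m,D,ρ,i,ℓ,X1:
  I: [ 0  0  0  1  0  3]
  M: [ 1  0  1  0  0 -1]
  L: [ 0  1 -3  0  1  0]
  [I]: (2)·0+(2)·0+(1)·0+(-2)·1 = -2
  [M]: (2)·1+(2)·0+(1)·1+(-2)·0 = 3
  [L]: (2)·0+(2)·1+(1)·-3+(-2)·0 = -1
⇒ I^-2 M^3 L^-1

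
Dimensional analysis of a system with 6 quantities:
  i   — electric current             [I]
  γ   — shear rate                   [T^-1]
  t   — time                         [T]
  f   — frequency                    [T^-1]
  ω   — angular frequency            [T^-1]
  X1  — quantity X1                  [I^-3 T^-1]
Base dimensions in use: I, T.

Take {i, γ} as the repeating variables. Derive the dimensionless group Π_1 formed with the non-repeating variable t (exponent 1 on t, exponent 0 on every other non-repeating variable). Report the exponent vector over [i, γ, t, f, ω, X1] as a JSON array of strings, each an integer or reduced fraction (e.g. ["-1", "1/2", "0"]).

["0", "1", "1", "0", "0", "0"]

Write exponents as rows I,T / cols i,γ,t,f,ω,X1:
  I: [ 1  0  0  0  0 -3]
  T: [ 0 -1  1 -1 -1 -1]
Echelon form has 2 nonzero rows (pivots: i,γ)
Pivot set = {i,γ}, free = {t,f,ω,X1}
RREF:
  r0: [   1    0    0    0    0   -3]
  r1: [   0    1   -1    1    1    1]
Fix exponent of t at 1, f at 0, ω at 0, X1 at 0; solve each RREF row for its pivot's exponent:
  r0: exp(i) + (0)·1 = 0 ⇒ exp(i) = 0
  r1: exp(γ) + (-1)·1 = 0 ⇒ exp(γ) = 1
Π_1 = γ · t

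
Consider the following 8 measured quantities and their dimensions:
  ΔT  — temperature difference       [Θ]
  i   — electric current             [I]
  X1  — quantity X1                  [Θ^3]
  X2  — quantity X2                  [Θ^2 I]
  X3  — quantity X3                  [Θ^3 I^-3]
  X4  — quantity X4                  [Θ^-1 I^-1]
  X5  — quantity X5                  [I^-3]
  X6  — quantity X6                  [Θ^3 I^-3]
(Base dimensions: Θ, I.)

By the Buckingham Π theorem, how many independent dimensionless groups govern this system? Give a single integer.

6

Dimensional matrix (Θ×I by ΔT×i×X1×X2×X3×X4×X5×X6):
  Θ: [ 1  0  3  2  3 -1  0  3]
  I: [ 0  1  0  1 -3 -1 -3 -3]
RREF → pivots at {ΔT,i} ⇒ r = 2
n=8, r=2 ⇒ 6 dimensionless groups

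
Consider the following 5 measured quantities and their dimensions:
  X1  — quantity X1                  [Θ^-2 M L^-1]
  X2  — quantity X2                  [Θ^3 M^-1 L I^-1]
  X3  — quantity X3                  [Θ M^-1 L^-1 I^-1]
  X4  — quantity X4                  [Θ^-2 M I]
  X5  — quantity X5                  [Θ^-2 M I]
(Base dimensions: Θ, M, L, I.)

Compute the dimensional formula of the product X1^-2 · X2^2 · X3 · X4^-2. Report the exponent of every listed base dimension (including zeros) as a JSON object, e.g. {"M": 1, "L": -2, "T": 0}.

{"Θ": 15, "M": -7, "L": 3, "I": -5}

Write exponents as rows Θ,M,L,I / cols X1,X2,X3,X4,X5:
  Θ: [-2  3  1 -2 -2]
  M: [ 1 -1 -1  1  1]
  L: [-1  1 -1  0  0]
  I: [ 0 -1 -1  1  1]
  [Θ]: (-2)·-2+(2)·3+(1)·1+(-2)·-2 = 15
  [M]: (-2)·1+(2)·-1+(1)·-1+(-2)·1 = -7
  [L]: (-2)·-1+(2)·1+(1)·-1+(-2)·0 = 3
  [I]: (-2)·0+(2)·-1+(1)·-1+(-2)·1 = -5
⇒ Θ^15 M^-7 L^3 I^-5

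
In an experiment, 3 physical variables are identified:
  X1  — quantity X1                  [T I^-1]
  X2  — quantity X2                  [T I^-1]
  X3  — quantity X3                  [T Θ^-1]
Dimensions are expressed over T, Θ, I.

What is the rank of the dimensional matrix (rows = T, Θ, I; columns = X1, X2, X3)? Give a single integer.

Write exponents as rows T,Θ,I / cols X1,X2,X3:
  T: [ 1  1  1]
  Θ: [ 0  0 -1]
  I: [-1 -1  0]
RREF → pivots at {X1,X3} ⇒ r = 2

2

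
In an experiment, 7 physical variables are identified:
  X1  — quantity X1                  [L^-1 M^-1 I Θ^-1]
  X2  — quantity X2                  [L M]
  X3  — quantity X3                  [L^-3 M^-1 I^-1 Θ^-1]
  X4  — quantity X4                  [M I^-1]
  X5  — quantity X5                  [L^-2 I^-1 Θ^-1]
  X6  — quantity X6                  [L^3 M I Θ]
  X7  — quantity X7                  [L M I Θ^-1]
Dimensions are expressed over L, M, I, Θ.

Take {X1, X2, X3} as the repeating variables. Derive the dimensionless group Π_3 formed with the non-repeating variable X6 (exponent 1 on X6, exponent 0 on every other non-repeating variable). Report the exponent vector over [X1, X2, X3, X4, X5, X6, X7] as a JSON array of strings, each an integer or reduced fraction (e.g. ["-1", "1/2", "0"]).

["0", "0", "1", "0", "0", "1", "0"]

Exponent matrix [L,M,I,Θ] × [X1,X2,X3,X4,X5,X6,X7]:
  L: [-1  1 -3  0 -2  3  1]
  M: [-1  1 -1  1  0  1  1]
  I: [ 1  0 -1 -1 -1  1  1]
  Θ: [-1  0 -1  0 -1  1 -1]
Echelon form has 3 nonzero rows (pivots: X1,X2,X3)
Pivot set = {X1,X2,X3}, free = {X4,X5,X6,X7}
RREF:
  r0: [   1    0    0 -1/2    0    0    1]
  r1: [   0    1    0    1    1    0    2]
  r2: [   0    0    1  1/2    1   -1    0]
  r3: [   0    0    0    0    0    0    0]
Fix exponent of X6 at 1, X4 at 0, X5 at 0, X7 at 0; solve each RREF row for its pivot's exponent:
  r0: exp(X1) + (0)·1 = 0 ⇒ exp(X1) = 0
  r1: exp(X2) + (0)·1 = 0 ⇒ exp(X2) = 0
  r2: exp(X3) + (-1)·1 = 0 ⇒ exp(X3) = 1
Π_3 = X3 · X6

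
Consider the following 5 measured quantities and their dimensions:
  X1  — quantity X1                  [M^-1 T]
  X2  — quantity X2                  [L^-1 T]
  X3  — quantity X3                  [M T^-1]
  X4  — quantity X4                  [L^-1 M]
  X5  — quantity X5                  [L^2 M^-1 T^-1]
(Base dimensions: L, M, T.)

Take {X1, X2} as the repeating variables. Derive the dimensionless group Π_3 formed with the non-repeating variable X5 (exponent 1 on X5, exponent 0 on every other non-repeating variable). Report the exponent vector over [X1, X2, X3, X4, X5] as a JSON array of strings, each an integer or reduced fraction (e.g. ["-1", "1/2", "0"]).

["-1", "2", "0", "0", "1"]

Dimensional matrix (L×M×T by X1×X2×X3×X4×X5):
  L: [ 0 -1  0 -1  2]
  M: [-1  0  1  1 -1]
  T: [ 1  1 -1  0 -1]
Row reduction gives pivot columns X1,X2; rank = 2
Repeat: X1,X2; free: X3,X4,X5
RREF:
  r0: [   1    0   -1   -1    1]
  r1: [   0    1    0    1   -2]
  r2: [   0    0    0    0    0]
Fix exponent of X5 at 1, X3 at 0, X4 at 0; solve each RREF row for its pivot's exponent:
  r0: exp(X1) + (1)·1 = 0 ⇒ exp(X1) = -1
  r1: exp(X2) + (-2)·1 = 0 ⇒ exp(X2) = 2
Π_3 = X1^-1 · X2^2 · X5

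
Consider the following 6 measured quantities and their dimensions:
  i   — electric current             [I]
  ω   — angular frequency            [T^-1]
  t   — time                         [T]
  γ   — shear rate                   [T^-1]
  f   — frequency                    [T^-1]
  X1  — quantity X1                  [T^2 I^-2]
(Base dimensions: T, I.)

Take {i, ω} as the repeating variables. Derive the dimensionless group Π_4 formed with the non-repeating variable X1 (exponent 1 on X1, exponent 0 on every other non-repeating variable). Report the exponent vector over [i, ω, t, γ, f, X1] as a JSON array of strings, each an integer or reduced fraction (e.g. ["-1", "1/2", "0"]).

["2", "2", "0", "0", "0", "1"]

Exponent matrix [T,I] × [i,ω,t,γ,f,X1]:
  T: [ 0 -1  1 -1 -1  2]
  I: [ 1  0  0  0  0 -2]
Row reduction gives pivot columns i,ω; rank = 2
Repeat: i,ω; free: t,γ,f,X1
RREF:
  r0: [   1    0    0    0    0   -2]
  r1: [   0    1   -1    1    1   -2]
Fix exponent of X1 at 1, t at 0, γ at 0, f at 0; solve each RREF row for its pivot's exponent:
  r0: exp(i) + (-2)·1 = 0 ⇒ exp(i) = 2
  r1: exp(ω) + (-2)·1 = 0 ⇒ exp(ω) = 2
Π_4 = i^2 · ω^2 · X1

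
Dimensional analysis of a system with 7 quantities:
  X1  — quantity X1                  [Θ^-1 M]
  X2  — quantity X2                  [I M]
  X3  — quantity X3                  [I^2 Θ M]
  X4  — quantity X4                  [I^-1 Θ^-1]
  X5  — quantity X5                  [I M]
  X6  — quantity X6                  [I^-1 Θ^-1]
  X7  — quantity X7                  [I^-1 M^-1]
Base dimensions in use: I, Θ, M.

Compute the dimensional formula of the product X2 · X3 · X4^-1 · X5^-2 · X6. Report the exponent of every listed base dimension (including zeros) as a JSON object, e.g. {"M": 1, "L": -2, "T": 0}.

Dimensional matrix (I×Θ×M by X1×X2×X3×X4×X5×X6×X7):
  I: [ 0  1  2 -1  1 -1 -1]
  Θ: [-1  0  1 -1  0 -1  0]
  M: [ 1  1  1  0  1  0 -1]
  [I]: (1)·1+(1)·2+(-1)·-1+(-2)·1+(1)·-1 = 1
  [Θ]: (1)·0+(1)·1+(-1)·-1+(-2)·0+(1)·-1 = 1
  [M]: (1)·1+(1)·1+(-1)·0+(-2)·1+(1)·0 = 0
⇒ I Θ

{"I": 1, "Θ": 1, "M": 0}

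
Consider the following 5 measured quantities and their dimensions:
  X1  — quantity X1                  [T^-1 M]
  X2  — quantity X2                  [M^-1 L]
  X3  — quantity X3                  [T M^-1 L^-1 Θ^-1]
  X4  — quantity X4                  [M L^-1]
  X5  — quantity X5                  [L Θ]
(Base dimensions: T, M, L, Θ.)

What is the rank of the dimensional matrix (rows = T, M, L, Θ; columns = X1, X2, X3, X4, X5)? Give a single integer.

3

Exponent matrix [T,M,L,Θ] × [X1,X2,X3,X4,X5]:
  T: [-1  0  1  0  0]
  M: [ 1 -1 -1  1  0]
  L: [ 0  1 -1 -1  1]
  Θ: [ 0  0 -1  0  1]
RREF → pivots at {X1,X2,X3} ⇒ r = 3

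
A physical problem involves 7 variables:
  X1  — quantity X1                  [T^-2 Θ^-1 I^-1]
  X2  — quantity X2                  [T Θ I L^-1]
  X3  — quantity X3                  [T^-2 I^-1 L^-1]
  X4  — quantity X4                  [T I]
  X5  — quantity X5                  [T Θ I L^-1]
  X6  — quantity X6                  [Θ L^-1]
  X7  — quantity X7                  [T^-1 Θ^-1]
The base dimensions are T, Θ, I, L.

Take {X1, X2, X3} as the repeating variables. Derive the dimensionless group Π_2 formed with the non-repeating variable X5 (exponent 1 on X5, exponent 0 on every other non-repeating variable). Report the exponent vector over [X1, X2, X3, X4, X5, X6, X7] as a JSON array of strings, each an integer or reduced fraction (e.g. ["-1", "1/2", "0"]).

Dimensional matrix (T×Θ×I×L by X1×X2×X3×X4×X5×X6×X7):
  T: [-2  1 -2  1  1  0 -1]
  Θ: [-1  1  0  0  1  1 -1]
  I: [-1  1 -1  1  1  0  0]
  L: [ 0 -1 -1  0 -1 -1  0]
RREF → pivots at {X1,X2,X3} ⇒ r = 3
Pivot set = {X1,X2,X3}, free = {X4,X5,X6,X7}
RREF:
  r0: [   1    0    0    1    0   -1    2]
  r1: [   0    1    0    1    1    0    1]
  r2: [   0    0    1   -1    0    1   -1]
  r3: [   0    0    0    0    0    0    0]
Fix exponent of X5 at 1, X4 at 0, X6 at 0, X7 at 0; solve each RREF row for its pivot's exponent:
  r0: exp(X1) + (0)·1 = 0 ⇒ exp(X1) = 0
  r1: exp(X2) + (1)·1 = 0 ⇒ exp(X2) = -1
  r2: exp(X3) + (0)·1 = 0 ⇒ exp(X3) = 0
Π_2 = X2^-1 · X5

["0", "-1", "0", "0", "1", "0", "0"]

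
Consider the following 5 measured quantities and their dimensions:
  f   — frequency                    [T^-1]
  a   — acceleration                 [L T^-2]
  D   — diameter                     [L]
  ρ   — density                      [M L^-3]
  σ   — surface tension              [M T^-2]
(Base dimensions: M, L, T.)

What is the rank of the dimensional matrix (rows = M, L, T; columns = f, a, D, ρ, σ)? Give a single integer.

Exponent matrix [M,L,T] × [f,a,D,ρ,σ]:
  M: [ 0  0  0  1  1]
  L: [ 0  1  1 -3  0]
  T: [-1 -2  0  0 -2]
Echelon form has 3 nonzero rows (pivots: f,a,ρ)

3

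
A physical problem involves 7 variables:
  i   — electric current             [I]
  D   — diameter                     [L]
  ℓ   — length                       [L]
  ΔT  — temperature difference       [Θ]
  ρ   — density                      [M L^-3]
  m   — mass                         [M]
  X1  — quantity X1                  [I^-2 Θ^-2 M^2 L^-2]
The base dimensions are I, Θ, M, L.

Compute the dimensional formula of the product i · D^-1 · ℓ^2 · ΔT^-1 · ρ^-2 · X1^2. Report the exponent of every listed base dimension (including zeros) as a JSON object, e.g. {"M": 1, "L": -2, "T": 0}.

Write exponents as rows I,Θ,M,L / cols i,D,ℓ,ΔT,ρ,m,X1:
  I: [ 1  0  0  0  0  0 -2]
  Θ: [ 0  0  0  1  0  0 -2]
  M: [ 0  0  0  0  1  1  2]
  L: [ 0  1  1  0 -3  0 -2]
  [I]: (1)·1+(-1)·0+(2)·0+(-1)·0+(-2)·0+(2)·-2 = -3
  [Θ]: (1)·0+(-1)·0+(2)·0+(-1)·1+(-2)·0+(2)·-2 = -5
  [M]: (1)·0+(-1)·0+(2)·0+(-1)·0+(-2)·1+(2)·2 = 2
  [L]: (1)·0+(-1)·1+(2)·1+(-1)·0+(-2)·-3+(2)·-2 = 3
⇒ I^-3 Θ^-5 M^2 L^3

{"I": -3, "Θ": -5, "M": 2, "L": 3}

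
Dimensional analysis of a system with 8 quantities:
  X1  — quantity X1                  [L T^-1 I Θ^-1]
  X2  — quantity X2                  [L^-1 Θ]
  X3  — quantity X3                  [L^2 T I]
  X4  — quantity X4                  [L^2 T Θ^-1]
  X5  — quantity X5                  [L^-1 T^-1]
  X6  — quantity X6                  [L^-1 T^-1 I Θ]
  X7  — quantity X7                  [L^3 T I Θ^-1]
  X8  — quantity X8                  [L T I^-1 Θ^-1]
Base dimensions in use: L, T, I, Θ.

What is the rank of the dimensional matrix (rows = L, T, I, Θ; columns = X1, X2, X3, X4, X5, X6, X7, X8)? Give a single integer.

3

Exponent matrix [L,T,I,Θ] × [X1,X2,X3,X4,X5,X6,X7,X8]:
  L: [ 1 -1  2  2 -1 -1  3  1]
  T: [-1  0  1  1 -1 -1  1  1]
  I: [ 1  0  1  0  0  1  1 -1]
  Θ: [-1  1  0 -1  0  1 -1 -1]
RREF → pivots at {X1,X2,X3} ⇒ r = 3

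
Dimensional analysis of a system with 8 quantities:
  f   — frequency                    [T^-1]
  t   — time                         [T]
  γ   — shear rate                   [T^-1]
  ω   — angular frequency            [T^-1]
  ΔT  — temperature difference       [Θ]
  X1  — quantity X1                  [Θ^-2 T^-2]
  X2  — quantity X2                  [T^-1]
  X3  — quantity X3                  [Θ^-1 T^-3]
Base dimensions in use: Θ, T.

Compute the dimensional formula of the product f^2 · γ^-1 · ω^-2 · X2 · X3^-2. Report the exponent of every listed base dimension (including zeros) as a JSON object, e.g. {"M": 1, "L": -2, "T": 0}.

{"Θ": 2, "T": 6}

Write exponents as rows Θ,T / cols f,t,γ,ω,ΔT,X1,X2,X3:
  Θ: [ 0  0  0  0  1 -2  0 -1]
  T: [-1  1 -1 -1  0 -2 -1 -3]
  [Θ]: (2)·0+(-1)·0+(-2)·0+(1)·0+(-2)·-1 = 2
  [T]: (2)·-1+(-1)·-1+(-2)·-1+(1)·-1+(-2)·-3 = 6
⇒ Θ^2 T^6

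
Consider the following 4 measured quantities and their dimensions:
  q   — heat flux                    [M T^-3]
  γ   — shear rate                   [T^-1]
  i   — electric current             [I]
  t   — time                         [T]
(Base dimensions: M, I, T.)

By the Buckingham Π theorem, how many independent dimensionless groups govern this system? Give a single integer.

Dimensional matrix (M×I×T by q×γ×i×t):
  M: [ 1  0  0  0]
  I: [ 0  0  1  0]
  T: [-3 -1  0  1]
Echelon form has 3 nonzero rows (pivots: q,γ,i)
n=4, r=3 ⇒ 1 dimensionless group

1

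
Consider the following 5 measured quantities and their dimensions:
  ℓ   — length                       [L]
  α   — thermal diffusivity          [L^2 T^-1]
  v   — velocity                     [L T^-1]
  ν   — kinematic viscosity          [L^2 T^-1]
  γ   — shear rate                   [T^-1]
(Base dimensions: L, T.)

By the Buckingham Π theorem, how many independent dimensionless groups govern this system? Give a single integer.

3

Exponent matrix [L,T] × [ℓ,α,v,ν,γ]:
  L: [ 1  2  1  2  0]
  T: [ 0 -1 -1 -1 -1]
Echelon form has 2 nonzero rows (pivots: ℓ,α)
n=5, r=2 ⇒ 3 dimensionless groups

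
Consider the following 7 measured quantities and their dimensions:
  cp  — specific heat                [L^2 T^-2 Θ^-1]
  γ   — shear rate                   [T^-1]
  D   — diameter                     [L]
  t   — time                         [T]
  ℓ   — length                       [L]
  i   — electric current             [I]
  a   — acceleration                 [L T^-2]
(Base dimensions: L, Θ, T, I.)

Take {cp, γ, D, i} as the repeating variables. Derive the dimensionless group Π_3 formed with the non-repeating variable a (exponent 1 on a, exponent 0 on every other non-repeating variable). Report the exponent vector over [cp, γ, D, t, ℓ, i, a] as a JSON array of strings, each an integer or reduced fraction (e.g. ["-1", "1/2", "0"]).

["0", "-2", "-1", "0", "0", "0", "1"]

Write exponents as rows L,Θ,T,I / cols cp,γ,D,t,ℓ,i,a:
  L: [ 2  0  1  0  1  0  1]
  Θ: [-1  0  0  0  0  0  0]
  T: [-2 -1  0  1  0  0 -2]
  I: [ 0  0  0  0  0  1  0]
Row reduction gives pivot columns cp,γ,D,i; rank = 4
Pivot set = {cp,γ,D,i}, free = {t,ℓ,a}
RREF:
  r0: [   1    0    0    0    0    0    0]
  r1: [   0    1    0   -1    0    0    2]
  r2: [   0    0    1    0    1    0    1]
  r3: [   0    0    0    0    0    1    0]
Fix exponent of a at 1, t at 0, ℓ at 0; solve each RREF row for its pivot's exponent:
  r0: exp(cp) + (0)·1 = 0 ⇒ exp(cp) = 0
  r1: exp(γ) + (2)·1 = 0 ⇒ exp(γ) = -2
  r2: exp(D) + (1)·1 = 0 ⇒ exp(D) = -1
  r3: exp(i) + (0)·1 = 0 ⇒ exp(i) = 0
Π_3 = γ^-2 · D^-1 · a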